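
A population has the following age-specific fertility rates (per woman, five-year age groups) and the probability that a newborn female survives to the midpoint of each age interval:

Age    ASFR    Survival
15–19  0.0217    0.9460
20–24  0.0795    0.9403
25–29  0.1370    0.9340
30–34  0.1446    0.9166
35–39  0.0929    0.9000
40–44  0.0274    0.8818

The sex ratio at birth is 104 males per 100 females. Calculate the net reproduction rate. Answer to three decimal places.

Proportion female at birth = 100 / (100 + 104) = 0.49020.
Weighting each age-specific rate by interval width and survival:
  15–19: 5 × 0.0217 × 0.9460 = 0.10264
  20–24: 5 × 0.0795 × 0.9403 = 0.37377
  25–29: 5 × 0.1370 × 0.9340 = 0.63979
  30–34: 5 × 0.1446 × 0.9166 = 0.66270
  35–39: 5 × 0.0929 × 0.9000 = 0.41805
  40–44: 5 × 0.0274 × 0.8818 = 0.12081
Sum = 2.31776
NRR = 0.49020 × 2.31776 = 1.13617

1.136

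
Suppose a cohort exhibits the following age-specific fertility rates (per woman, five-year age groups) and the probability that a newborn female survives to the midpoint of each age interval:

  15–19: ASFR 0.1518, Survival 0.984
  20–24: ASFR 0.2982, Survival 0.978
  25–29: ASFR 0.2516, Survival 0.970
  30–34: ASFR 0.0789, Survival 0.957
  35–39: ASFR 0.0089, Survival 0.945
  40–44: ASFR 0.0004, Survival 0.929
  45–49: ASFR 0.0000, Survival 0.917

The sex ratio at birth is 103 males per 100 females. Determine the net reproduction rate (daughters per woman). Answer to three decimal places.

1.895

Proportion female at birth = 100 / (100 + 103) = 0.49261.
Survival-weighted fertility by age (5·fₓ·Sₓ):
  15–19: 5 × 0.1518 × 0.984 = 0.74686
  20–24: 5 × 0.2982 × 0.978 = 1.45820
  25–29: 5 × 0.2516 × 0.970 = 1.22026
  30–34: 5 × 0.0789 × 0.957 = 0.37754
  35–39: 5 × 0.0089 × 0.945 = 0.04205
  40–44: 5 × 0.0004 × 0.929 = 0.00186
  45–49: 5 × 0.0000 × 0.917 = 0.00000
Sum = 3.84677
NRR = 0.49261 × 3.84677 = 1.89496
With NRR above 1 the population is above replacement fertility.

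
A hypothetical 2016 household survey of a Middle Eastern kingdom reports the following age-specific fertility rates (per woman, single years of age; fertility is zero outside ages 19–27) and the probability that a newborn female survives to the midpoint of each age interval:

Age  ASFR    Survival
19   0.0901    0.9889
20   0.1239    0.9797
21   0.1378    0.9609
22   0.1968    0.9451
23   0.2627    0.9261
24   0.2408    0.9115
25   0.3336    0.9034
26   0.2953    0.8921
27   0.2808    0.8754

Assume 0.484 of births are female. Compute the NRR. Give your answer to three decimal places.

0.872

Proportion female at birth = 0.484.
Survival-weighted fertility by age (1·fₓ·Sₓ):
  19: 1 × 0.0901 × 0.9889 = 0.08910
  20: 1 × 0.1239 × 0.9797 = 0.12138
  21: 1 × 0.1378 × 0.9609 = 0.13241
  22: 1 × 0.1968 × 0.9451 = 0.18600
  23: 1 × 0.2627 × 0.9261 = 0.24329
  24: 1 × 0.2408 × 0.9115 = 0.21949
  25: 1 × 0.3336 × 0.9034 = 0.30137
  26: 1 × 0.2953 × 0.8921 = 0.26344
  27: 1 × 0.2808 × 0.8754 = 0.24581
Sum = 1.80229
NRR = 0.484 × 1.80229 = 0.87231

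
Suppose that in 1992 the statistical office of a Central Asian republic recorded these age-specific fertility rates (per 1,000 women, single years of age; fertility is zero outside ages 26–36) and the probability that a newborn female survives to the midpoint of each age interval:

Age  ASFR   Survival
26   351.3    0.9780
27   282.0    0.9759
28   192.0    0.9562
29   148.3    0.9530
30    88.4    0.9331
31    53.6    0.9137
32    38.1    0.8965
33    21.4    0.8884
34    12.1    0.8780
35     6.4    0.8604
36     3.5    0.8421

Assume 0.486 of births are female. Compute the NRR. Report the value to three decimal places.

Proportion female at birth = 0.486.
Per-age-group product (1 × ASFR × survival probability):
  26: 1 × 351.3/1000 × 0.9780 = 0.34357
  27: 1 × 282.0/1000 × 0.9759 = 0.27520
  28: 1 × 192.0/1000 × 0.9562 = 0.18359
  29: 1 × 148.3/1000 × 0.9530 = 0.14133
  30: 1 × 88.4/1000 × 0.9331 = 0.08249
  31: 1 × 53.6/1000 × 0.9137 = 0.04897
  32: 1 × 38.1/1000 × 0.8965 = 0.03416
  33: 1 × 21.4/1000 × 0.8884 = 0.01901
  34: 1 × 12.1/1000 × 0.8780 = 0.01062
  35: 1 × 6.4/1000 × 0.8604 = 0.00551
  36: 1 × 3.5/1000 × 0.8421 = 0.00295
Sum = 1.14740
NRR = 0.486 × 1.14740 = 0.55764
An NRR under 1 implies long-run decline under these rates.

0.558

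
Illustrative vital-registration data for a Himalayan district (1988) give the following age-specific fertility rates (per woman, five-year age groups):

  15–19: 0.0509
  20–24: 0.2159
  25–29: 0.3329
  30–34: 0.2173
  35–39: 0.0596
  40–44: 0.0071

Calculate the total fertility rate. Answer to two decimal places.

4.42

Sum of ASFRs = 0.0509 + 0.2159 + 0.3329 + 0.2173 + 0.0596 + 0.0071 = 0.8837
TFR = 5 × 0.8837 = 4.4185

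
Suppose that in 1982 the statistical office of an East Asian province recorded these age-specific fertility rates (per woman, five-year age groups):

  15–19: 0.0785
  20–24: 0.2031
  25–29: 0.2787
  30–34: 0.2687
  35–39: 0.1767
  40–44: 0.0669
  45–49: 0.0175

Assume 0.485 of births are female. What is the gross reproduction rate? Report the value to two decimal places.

2.64

Proportion female at birth = 0.485.
Sum of ASFRs = 0.0785 + 0.2031 + 0.2787 + 0.2687 + 0.1767 + 0.0669 + 0.0175 = 1.0901
TFR = 5 × 1.0901 = 5.4505
GRR = 0.485 × 5.4505 = 2.64349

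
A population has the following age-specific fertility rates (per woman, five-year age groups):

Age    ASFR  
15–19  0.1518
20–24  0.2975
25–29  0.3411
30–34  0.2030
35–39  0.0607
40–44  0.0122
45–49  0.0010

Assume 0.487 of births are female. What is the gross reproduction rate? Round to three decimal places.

Proportion female at birth = 0.487.
Sum of ASFRs = 0.1518 + 0.2975 + 0.3411 + 0.2030 + 0.0607 + 0.0122 + 0.0010 = 1.0673
TFR = 5 × 1.0673 = 5.3365
GRR = 0.487 × 5.3365 = 2.59888

2.599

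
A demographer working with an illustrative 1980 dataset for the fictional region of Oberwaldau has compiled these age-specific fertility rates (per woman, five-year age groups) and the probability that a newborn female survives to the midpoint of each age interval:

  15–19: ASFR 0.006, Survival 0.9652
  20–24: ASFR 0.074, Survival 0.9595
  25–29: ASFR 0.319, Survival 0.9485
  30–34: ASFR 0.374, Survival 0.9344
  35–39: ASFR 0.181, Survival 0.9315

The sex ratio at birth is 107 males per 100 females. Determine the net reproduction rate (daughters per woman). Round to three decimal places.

2.168

Proportion female at birth = 100 / (100 + 107) = 0.48309.
Survival-weighted fertility by age (5·fₓ·Sₓ):
  15–19: 5 × 0.006 × 0.9652 = 0.02896
  20–24: 5 × 0.074 × 0.9595 = 0.35502
  25–29: 5 × 0.319 × 0.9485 = 1.51286
  30–34: 5 × 0.374 × 0.9344 = 1.74733
  35–39: 5 × 0.181 × 0.9315 = 0.84301
Sum = 4.48718
NRR = 0.48309 × 4.48718 = 2.16771
With NRR above 1 the population is above replacement fertility.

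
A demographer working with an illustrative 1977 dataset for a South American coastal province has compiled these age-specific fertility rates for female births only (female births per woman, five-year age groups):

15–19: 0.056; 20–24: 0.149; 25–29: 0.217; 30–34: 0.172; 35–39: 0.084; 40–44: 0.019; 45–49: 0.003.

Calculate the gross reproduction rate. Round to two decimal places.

Sum of female ASFRs = 0.056 + 0.149 + 0.217 + 0.172 + 0.084 + 0.019 + 0.003 = 0.700
GRR = 5 × 0.700 = 3.5

3.50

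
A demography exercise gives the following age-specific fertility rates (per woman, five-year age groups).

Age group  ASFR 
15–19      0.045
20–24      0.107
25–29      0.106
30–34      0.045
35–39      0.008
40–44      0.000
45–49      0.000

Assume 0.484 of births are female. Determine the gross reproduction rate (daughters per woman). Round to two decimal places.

Proportion female at birth = 0.484.
Sum of ASFRs = 0.045 + 0.107 + 0.106 + 0.045 + 0.008 + 0.000 + 0.000 = 0.311
TFR = 5 × 0.311 = 1.555
GRR = 0.484 × 1.555 = 0.75262

0.75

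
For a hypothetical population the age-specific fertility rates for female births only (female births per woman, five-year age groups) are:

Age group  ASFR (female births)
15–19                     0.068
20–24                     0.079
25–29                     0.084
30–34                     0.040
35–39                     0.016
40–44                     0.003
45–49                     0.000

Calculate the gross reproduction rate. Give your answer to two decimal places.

Sum of female ASFRs = 0.068 + 0.079 + 0.084 + 0.040 + 0.016 + 0.003 + 0.000 = 0.290
GRR = 5 × 0.290 = 1.45

1.45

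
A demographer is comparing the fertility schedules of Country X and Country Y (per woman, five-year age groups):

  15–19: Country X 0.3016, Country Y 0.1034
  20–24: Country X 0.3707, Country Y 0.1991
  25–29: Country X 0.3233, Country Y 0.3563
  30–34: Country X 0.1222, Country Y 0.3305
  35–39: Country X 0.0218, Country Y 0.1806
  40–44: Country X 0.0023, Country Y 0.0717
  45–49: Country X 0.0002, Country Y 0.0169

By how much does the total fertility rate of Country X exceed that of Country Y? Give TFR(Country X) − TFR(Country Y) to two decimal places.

Country X:
  Sum of ASFRs = 0.3016 + 0.3707 + 0.3233 + 0.1222 + 0.0218 + 0.0023 + 0.0002 = 1.1421
  TFR = 5 × 1.1421 = 5.7105
Country Y:
  Sum of ASFRs = 0.1034 + 0.1991 + 0.3563 + 0.3305 + 0.1806 + 0.0717 + 0.0169 = 1.2585
  TFR = 5 × 1.2585 = 6.2925
Difference = 5.7105 − 6.2925 = -0.582

-0.58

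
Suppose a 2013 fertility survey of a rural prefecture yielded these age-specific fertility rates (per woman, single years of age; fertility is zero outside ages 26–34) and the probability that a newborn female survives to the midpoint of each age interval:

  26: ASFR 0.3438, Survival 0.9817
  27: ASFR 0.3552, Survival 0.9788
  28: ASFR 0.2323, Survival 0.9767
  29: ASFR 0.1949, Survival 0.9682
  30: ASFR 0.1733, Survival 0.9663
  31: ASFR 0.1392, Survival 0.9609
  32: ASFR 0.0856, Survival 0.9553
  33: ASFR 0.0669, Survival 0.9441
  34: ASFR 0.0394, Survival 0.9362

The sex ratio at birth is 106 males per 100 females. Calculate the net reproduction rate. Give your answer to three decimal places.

0.769

Proportion female at birth = 100 / (100 + 106) = 0.48544.
Survival-weighted fertility by age (1·fₓ·Sₓ):
  26: 1 × 0.3438 × 0.9817 = 0.33751
  27: 1 × 0.3552 × 0.9788 = 0.34767
  28: 1 × 0.2323 × 0.9767 = 0.22689
  29: 1 × 0.1949 × 0.9682 = 0.18870
  30: 1 × 0.1733 × 0.9663 = 0.16746
  31: 1 × 0.1392 × 0.9609 = 0.13376
  32: 1 × 0.0856 × 0.9553 = 0.08177
  33: 1 × 0.0669 × 0.9441 = 0.06316
  34: 1 × 0.0394 × 0.9362 = 0.03689
Sum = 1.58381
NRR = 0.48544 × 1.58381 = 0.76884
NRR < 1, so the cohort does not fully replace itself.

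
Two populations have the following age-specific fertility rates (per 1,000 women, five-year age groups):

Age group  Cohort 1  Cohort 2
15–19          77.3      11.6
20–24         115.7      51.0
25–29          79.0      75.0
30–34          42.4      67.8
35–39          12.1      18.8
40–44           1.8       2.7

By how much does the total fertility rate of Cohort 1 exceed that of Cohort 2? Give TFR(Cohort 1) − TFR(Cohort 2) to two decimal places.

0.51

Cohort 1:
  Sum of ASFRs = 77.3 + 115.7 + 79.0 + 42.4 + 12.1 + 1.8 = 328.3
  TFR = 5 × 328.3 / 1000 = 1.6415
Cohort 2:
  Sum of ASFRs = 11.6 + 51.0 + 75.0 + 67.8 + 18.8 + 2.7 = 226.9
  TFR = 5 × 226.9 / 1000 = 1.1345
Difference = 1.6415 − 1.1345 = 0.507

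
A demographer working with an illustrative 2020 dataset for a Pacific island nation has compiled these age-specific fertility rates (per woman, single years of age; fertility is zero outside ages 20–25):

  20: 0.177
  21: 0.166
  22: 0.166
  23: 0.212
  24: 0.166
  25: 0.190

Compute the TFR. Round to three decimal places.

Sum of ASFRs = 0.177 + 0.166 + 0.166 + 0.212 + 0.166 + 0.190 = 1.077
TFR = 1.077

1.077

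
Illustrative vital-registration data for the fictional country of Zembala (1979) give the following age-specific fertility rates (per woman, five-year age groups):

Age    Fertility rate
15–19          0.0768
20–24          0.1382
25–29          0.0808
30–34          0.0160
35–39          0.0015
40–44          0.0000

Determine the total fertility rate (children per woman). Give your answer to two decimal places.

Sum of ASFRs = 0.0768 + 0.1382 + 0.0808 + 0.0160 + 0.0015 + 0.0000 = 0.3133
TFR = 5 × 0.3133 = 1.5665

1.57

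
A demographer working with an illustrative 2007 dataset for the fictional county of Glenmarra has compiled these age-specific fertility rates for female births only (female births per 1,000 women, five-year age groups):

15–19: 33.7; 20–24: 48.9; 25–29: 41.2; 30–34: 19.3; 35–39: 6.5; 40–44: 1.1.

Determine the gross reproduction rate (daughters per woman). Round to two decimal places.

Sum of female ASFRs = 33.7 + 48.9 + 41.2 + 19.3 + 6.5 + 1.1 = 150.7
GRR = 5 × 150.7 / 1000 = 0.7535

0.75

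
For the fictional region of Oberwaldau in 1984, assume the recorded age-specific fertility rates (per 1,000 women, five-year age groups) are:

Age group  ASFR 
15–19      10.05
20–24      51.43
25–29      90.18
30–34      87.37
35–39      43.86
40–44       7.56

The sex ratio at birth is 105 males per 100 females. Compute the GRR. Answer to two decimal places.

0.71

Proportion female at birth = 100 / (100 + 105) = 0.48780.
Sum of ASFRs = 10.05 + 51.43 + 90.18 + 87.37 + 43.86 + 7.56 = 290.45
TFR = 5 × 290.45 / 1000 = 1.45225
GRR = 0.48780 × 1.45225 = 0.70841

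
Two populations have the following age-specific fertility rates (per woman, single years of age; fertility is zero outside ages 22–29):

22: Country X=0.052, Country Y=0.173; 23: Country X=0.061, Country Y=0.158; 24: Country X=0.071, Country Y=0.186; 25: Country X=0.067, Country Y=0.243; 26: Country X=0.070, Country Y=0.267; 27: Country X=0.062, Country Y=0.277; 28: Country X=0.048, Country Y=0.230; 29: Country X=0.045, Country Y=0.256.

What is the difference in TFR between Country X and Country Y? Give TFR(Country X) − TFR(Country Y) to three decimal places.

-1.314

Country X:
  Sum of ASFRs = 0.052 + 0.061 + 0.071 + 0.067 + 0.070 + 0.062 + 0.048 + 0.045 = 0.476
  TFR = 0.476
Country Y:
  Sum of ASFRs = 0.173 + 0.158 + 0.186 + 0.243 + 0.267 + 0.277 + 0.230 + 0.256 = 1.790
  TFR = 1.79
Difference = 0.476 − 1.79 = -1.314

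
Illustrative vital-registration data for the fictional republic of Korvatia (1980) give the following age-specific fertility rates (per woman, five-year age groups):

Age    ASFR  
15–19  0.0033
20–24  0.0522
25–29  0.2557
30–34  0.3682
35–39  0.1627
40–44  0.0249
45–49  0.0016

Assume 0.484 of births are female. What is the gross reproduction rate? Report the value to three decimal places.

Proportion female at birth = 0.484.
Sum of ASFRs = 0.0033 + 0.0522 + 0.2557 + 0.3682 + 0.1627 + 0.0249 + 0.0016 = 0.8686
TFR = 5 × 0.8686 = 4.343
GRR = 0.484 × 4.343 = 2.10201

2.102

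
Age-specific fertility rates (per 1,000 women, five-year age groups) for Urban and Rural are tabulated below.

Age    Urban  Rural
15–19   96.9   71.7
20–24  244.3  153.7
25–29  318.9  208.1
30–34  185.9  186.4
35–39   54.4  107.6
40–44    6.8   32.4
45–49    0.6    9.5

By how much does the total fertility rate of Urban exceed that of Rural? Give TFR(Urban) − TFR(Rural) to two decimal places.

0.69

Urban:
  Sum of ASFRs = 96.9 + 244.3 + 318.9 + 185.9 + 54.4 + 6.8 + 0.6 = 907.8
  TFR = 5 × 907.8 / 1000 = 4.539
Rural:
  Sum of ASFRs = 71.7 + 153.7 + 208.1 + 186.4 + 107.6 + 32.4 + 9.5 = 769.4
  TFR = 5 × 769.4 / 1000 = 3.847
Difference = 4.539 − 3.847 = 0.692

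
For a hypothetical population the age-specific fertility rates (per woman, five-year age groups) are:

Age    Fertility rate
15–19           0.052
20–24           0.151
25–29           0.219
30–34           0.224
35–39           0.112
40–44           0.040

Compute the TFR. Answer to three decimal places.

3.990

Sum of ASFRs = 0.052 + 0.151 + 0.219 + 0.224 + 0.112 + 0.040 = 0.798
TFR = 5 × 0.798 = 3.99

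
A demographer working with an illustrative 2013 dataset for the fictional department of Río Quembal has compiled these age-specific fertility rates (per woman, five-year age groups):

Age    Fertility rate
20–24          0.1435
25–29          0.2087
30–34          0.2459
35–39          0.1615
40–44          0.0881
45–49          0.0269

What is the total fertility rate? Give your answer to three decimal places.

4.373

Sum of ASFRs = 0.1435 + 0.2087 + 0.2459 + 0.1615 + 0.0881 + 0.0269 = 0.8746
TFR = 5 × 0.8746 = 4.373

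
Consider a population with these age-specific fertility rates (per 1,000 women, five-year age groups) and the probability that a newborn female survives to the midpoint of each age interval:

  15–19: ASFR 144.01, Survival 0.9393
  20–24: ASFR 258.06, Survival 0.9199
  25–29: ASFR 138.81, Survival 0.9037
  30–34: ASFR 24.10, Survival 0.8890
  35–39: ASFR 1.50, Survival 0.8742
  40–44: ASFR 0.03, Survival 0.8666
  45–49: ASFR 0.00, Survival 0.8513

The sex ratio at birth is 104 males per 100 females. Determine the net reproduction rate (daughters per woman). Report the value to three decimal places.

1.277

Proportion female at birth = 100 / (100 + 104) = 0.49020.
Per-age-group product (5 × ASFR × survival probability):
  15–19: 5 × 144.01/1000 × 0.9393 = 0.67634
  20–24: 5 × 258.06/1000 × 0.9199 = 1.18695
  25–29: 5 × 138.81/1000 × 0.9037 = 0.62721
  30–34: 5 × 24.10/1000 × 0.8890 = 0.10712
  35–39: 5 × 1.50/1000 × 0.8742 = 0.00656
  40–44: 5 × 0.03/1000 × 0.8666 = 0.00013
  45–49: 5 × 0.00/1000 × 0.8513 = 0.00000
Sum = 2.60431
NRR = 0.49020 × 2.60431 = 1.27663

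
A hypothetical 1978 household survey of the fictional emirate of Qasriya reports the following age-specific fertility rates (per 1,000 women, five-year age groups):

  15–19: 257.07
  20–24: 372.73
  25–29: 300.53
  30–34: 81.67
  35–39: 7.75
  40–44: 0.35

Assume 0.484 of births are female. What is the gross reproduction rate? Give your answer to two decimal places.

2.47

Proportion female at birth = 0.484.
Sum of ASFRs = 257.07 + 372.73 + 300.53 + 81.67 + 7.75 + 0.35 = 1020.10
TFR = 5 × 1020.10 / 1000 = 5.1005
GRR = 0.484 × 5.1005 = 2.46864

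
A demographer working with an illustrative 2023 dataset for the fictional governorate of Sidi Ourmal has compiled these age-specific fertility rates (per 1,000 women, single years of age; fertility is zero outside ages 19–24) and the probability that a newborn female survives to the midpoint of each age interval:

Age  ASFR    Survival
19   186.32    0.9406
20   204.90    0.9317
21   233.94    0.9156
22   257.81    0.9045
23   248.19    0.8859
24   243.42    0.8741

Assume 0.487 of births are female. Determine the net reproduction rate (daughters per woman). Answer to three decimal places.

0.607

Proportion female at birth = 0.487.
Each age group contributes 1 × ASFR × survival:
  19: 1 × 186.32/1000 × 0.9406 = 0.17525
  20: 1 × 204.90/1000 × 0.9317 = 0.19091
  21: 1 × 233.94/1000 × 0.9156 = 0.21420
  22: 1 × 257.81/1000 × 0.9045 = 0.23319
  23: 1 × 248.19/1000 × 0.8859 = 0.21987
  24: 1 × 243.42/1000 × 0.8741 = 0.21277
Sum = 1.24619
NRR = 0.487 × 1.24619 = 0.60689
NRR < 1, so the cohort does not fully replace itself.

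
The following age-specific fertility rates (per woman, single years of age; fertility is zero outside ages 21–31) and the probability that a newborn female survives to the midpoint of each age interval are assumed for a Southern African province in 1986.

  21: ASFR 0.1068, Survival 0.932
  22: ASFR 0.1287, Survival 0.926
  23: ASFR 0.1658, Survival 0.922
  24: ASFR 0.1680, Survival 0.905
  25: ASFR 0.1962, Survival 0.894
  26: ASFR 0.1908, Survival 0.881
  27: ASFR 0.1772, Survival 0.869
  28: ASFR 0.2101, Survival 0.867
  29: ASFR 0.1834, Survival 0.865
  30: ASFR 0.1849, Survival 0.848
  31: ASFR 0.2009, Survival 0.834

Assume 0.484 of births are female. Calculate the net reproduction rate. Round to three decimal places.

Proportion female at birth = 0.484.
Per-age-group product (1 × ASFR × survival probability):
  21: 1 × 0.1068 × 0.932 = 0.09954
  22: 1 × 0.1287 × 0.926 = 0.11918
  23: 1 × 0.1658 × 0.922 = 0.15287
  24: 1 × 0.1680 × 0.905 = 0.15204
  25: 1 × 0.1962 × 0.894 = 0.17540
  26: 1 × 0.1908 × 0.881 = 0.16809
  27: 1 × 0.1772 × 0.869 = 0.15399
  28: 1 × 0.2101 × 0.867 = 0.18216
  29: 1 × 0.1834 × 0.865 = 0.15864
  30: 1 × 0.1849 × 0.848 = 0.15680
  31: 1 × 0.2009 × 0.834 = 0.16755
Sum = 1.68626
NRR = 0.484 × 1.68626 = 0.81615
NRR < 1, so the cohort does not fully replace itself.

0.816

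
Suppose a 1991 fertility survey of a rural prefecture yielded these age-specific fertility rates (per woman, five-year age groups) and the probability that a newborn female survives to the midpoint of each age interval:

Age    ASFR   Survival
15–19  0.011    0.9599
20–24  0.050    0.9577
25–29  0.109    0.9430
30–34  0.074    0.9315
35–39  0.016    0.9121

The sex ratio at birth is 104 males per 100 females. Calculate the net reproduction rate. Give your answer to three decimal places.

Proportion female at birth = 100 / (100 + 104) = 0.49020.
Weighting each age-specific rate by interval width and survival:
  15–19: 5 × 0.011 × 0.9599 = 0.05279
  20–24: 5 × 0.050 × 0.9577 = 0.23943
  25–29: 5 × 0.109 × 0.9430 = 0.51394
  30–34: 5 × 0.074 × 0.9315 = 0.34466
  35–39: 5 × 0.016 × 0.9121 = 0.07297
Sum = 1.22379
NRR = 0.49020 × 1.22379 = 0.59990

0.600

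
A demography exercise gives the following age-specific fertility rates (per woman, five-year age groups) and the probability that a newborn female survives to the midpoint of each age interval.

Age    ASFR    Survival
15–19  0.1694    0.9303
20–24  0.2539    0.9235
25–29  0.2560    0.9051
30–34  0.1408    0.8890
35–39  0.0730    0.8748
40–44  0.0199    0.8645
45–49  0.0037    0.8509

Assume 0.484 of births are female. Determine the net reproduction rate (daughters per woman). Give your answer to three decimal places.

2.016

Proportion female at birth = 0.484.
Survival-weighted fertility by age (5·fₓ·Sₓ):
  15–19: 5 × 0.1694 × 0.9303 = 0.78796
  20–24: 5 × 0.2539 × 0.9235 = 1.17238
  25–29: 5 × 0.2560 × 0.9051 = 1.15853
  30–34: 5 × 0.1408 × 0.8890 = 0.62586
  35–39: 5 × 0.0730 × 0.8748 = 0.31930
  40–44: 5 × 0.0199 × 0.8645 = 0.08602
  45–49: 5 × 0.0037 × 0.8509 = 0.01574
Sum = 4.16579
NRR = 0.484 × 4.16579 = 2.01624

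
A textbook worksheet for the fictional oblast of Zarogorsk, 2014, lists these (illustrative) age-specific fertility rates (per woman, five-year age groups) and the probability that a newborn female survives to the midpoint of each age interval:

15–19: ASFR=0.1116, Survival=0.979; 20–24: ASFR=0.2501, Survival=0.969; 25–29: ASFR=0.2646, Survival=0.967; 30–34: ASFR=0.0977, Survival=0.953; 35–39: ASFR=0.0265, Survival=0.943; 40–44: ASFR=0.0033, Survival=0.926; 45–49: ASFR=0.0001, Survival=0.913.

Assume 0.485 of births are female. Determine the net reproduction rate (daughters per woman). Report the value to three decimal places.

1.767

Proportion female at birth = 0.485.
Each age group contributes 5 × ASFR × survival:
  15–19: 5 × 0.1116 × 0.979 = 0.54628
  20–24: 5 × 0.2501 × 0.969 = 1.21173
  25–29: 5 × 0.2646 × 0.967 = 1.27934
  30–34: 5 × 0.0977 × 0.953 = 0.46554
  35–39: 5 × 0.0265 × 0.943 = 0.12495
  40–44: 5 × 0.0033 × 0.926 = 0.01528
  45–49: 5 × 0.0001 × 0.913 = 0.00046
Sum = 3.64358
NRR = 0.485 × 3.64358 = 1.76714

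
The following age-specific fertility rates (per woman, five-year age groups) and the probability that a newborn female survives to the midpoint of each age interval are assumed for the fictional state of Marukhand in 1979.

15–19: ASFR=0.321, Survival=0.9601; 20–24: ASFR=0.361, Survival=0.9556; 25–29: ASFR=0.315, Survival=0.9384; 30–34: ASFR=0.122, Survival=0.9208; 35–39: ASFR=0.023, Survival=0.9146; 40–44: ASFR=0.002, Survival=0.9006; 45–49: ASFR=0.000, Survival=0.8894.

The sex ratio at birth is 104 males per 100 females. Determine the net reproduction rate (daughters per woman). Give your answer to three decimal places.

Proportion female at birth = 100 / (100 + 104) = 0.49020.
Each age group contributes 5 × ASFR × survival:
  15–19: 5 × 0.321 × 0.9601 = 1.54096
  20–24: 5 × 0.361 × 0.9556 = 1.72486
  25–29: 5 × 0.315 × 0.9384 = 1.47798
  30–34: 5 × 0.122 × 0.9208 = 0.56169
  35–39: 5 × 0.023 × 0.9146 = 0.10518
  40–44: 5 × 0.002 × 0.9006 = 0.00901
  45–49: 5 × 0.000 × 0.8894 = 0.00000
Sum = 5.41968
NRR = 0.49020 × 5.41968 = 2.65673
NRR > 1, so each generation more than replaces itself.

2.657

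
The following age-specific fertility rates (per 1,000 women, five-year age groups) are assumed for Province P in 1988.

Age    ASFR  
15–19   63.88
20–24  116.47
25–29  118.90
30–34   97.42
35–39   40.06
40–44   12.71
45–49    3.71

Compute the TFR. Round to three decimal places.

Sum of ASFRs = 63.88 + 116.47 + 118.90 + 97.42 + 40.06 + 12.71 + 3.71 = 453.15
TFR = 5 × 453.15 / 1000 = 2.26575

2.266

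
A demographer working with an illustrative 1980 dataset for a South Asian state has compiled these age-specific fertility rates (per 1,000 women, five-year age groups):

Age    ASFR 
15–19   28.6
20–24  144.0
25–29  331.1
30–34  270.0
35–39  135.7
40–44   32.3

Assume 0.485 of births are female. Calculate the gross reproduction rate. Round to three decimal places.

2.284

Proportion female at birth = 0.485.
Sum of ASFRs = 28.6 + 144.0 + 331.1 + 270.0 + 135.7 + 32.3 = 941.7
TFR = 5 × 941.7 / 1000 = 4.7085
GRR = 0.485 × 4.7085 = 2.28362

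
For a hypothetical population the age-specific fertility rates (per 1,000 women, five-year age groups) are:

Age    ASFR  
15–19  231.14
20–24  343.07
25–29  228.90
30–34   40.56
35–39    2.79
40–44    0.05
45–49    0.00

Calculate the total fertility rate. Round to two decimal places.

4.23

Sum of ASFRs = 231.14 + 343.07 + 228.90 + 40.56 + 2.79 + 0.05 + 0.00 = 846.51
TFR = 5 × 846.51 / 1000 = 4.23255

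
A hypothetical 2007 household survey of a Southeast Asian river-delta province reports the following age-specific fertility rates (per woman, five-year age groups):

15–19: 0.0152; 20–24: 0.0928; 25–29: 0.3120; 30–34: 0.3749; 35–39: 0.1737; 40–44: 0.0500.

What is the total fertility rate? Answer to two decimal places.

Sum of ASFRs = 0.0152 + 0.0928 + 0.3120 + 0.3749 + 0.1737 + 0.0500 = 1.0186
TFR = 5 × 1.0186 = 5.093

5.09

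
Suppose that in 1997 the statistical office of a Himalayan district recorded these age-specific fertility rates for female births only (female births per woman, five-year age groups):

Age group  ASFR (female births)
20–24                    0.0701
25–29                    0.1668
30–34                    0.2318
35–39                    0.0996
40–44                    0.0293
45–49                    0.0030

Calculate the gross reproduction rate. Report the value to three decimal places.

3.003

Sum of female ASFRs = 0.0701 + 0.1668 + 0.2318 + 0.0996 + 0.0293 + 0.0030 = 0.6006
GRR = 5 × 0.6006 = 3.003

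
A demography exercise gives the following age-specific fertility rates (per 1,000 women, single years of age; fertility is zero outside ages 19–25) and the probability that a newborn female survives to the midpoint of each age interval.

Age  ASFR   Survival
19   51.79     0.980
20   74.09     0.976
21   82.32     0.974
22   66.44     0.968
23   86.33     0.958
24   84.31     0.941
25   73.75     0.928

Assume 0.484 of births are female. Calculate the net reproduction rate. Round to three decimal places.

0.241

Proportion female at birth = 0.484.
Per-age-group product (1 × ASFR × survival probability):
  19: 1 × 51.79/1000 × 0.980 = 0.05075
  20: 1 × 74.09/1000 × 0.976 = 0.07231
  21: 1 × 82.32/1000 × 0.974 = 0.08018
  22: 1 × 66.44/1000 × 0.968 = 0.06431
  23: 1 × 86.33/1000 × 0.958 = 0.08270
  24: 1 × 84.31/1000 × 0.941 = 0.07934
  25: 1 × 73.75/1000 × 0.928 = 0.06844
Sum = 0.49803
NRR = 0.484 × 0.49803 = 0.24105
An NRR under 1 implies long-run decline under these rates.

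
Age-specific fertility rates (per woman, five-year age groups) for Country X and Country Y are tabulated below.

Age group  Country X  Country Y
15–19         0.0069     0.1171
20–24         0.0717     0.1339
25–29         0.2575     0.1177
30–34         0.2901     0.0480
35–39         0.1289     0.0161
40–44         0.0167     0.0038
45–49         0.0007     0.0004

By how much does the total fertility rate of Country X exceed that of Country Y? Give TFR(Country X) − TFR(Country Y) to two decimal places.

1.68

Country X:
  Sum of ASFRs = 0.0069 + 0.0717 + 0.2575 + 0.2901 + 0.1289 + 0.0167 + 0.0007 = 0.7725
  TFR = 5 × 0.7725 = 3.8625
Country Y:
  Sum of ASFRs = 0.1171 + 0.1339 + 0.1177 + 0.0480 + 0.0161 + 0.0038 + 0.0004 = 0.4370
  TFR = 5 × 0.4370 = 2.185
Difference = 3.8625 − 2.185 = 1.6775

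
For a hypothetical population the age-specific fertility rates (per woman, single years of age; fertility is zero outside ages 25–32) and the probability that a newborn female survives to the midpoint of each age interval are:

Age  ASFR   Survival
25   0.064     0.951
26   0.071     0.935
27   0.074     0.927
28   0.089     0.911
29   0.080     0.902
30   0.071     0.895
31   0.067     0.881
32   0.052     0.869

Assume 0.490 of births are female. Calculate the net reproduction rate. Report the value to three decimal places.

Proportion female at birth = 0.490.
Per-age-group product (1 × ASFR × survival probability):
  25: 1 × 0.064 × 0.951 = 0.06086
  26: 1 × 0.071 × 0.935 = 0.06639
  27: 1 × 0.074 × 0.927 = 0.06860
  28: 1 × 0.089 × 0.911 = 0.08108
  29: 1 × 0.080 × 0.902 = 0.07216
  30: 1 × 0.071 × 0.895 = 0.06355
  31: 1 × 0.067 × 0.881 = 0.05903
  32: 1 × 0.052 × 0.869 = 0.04519
Sum = 0.51686
NRR = 0.490 × 0.51686 = 0.25326
With NRR below 1 the population is below replacement fertility.

0.253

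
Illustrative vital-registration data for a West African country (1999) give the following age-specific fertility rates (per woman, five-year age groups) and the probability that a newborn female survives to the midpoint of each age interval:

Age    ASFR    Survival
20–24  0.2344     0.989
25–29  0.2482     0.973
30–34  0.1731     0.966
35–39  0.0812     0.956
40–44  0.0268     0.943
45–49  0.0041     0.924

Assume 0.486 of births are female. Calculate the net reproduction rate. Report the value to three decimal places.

Proportion female at birth = 0.486.
Weighting each age-specific rate by interval width and survival:
  20–24: 5 × 0.2344 × 0.989 = 1.15911
  25–29: 5 × 0.2482 × 0.973 = 1.20749
  30–34: 5 × 0.1731 × 0.966 = 0.83607
  35–39: 5 × 0.0812 × 0.956 = 0.38814
  40–44: 5 × 0.0268 × 0.943 = 0.12636
  45–49: 5 × 0.0041 × 0.924 = 0.01894
Sum = 3.73611
NRR = 0.486 × 3.73611 = 1.81575
An NRR exceeding 1 indicates intrinsic growth under these rates.

1.816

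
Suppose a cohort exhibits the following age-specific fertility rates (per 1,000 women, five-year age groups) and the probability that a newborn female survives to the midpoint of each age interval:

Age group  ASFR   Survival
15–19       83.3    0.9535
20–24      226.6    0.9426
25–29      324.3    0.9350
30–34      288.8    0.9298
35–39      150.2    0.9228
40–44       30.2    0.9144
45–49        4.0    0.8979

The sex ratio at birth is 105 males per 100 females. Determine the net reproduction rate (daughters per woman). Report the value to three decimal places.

2.523

Proportion female at birth = 100 / (100 + 105) = 0.48780.
Weighting each age-specific rate by interval width and survival:
  15–19: 5 × 83.3/1000 × 0.9535 = 0.39713
  20–24: 5 × 226.6/1000 × 0.9426 = 1.06797
  25–29: 5 × 324.3/1000 × 0.9350 = 1.51610
  30–34: 5 × 288.8/1000 × 0.9298 = 1.34263
  35–39: 5 × 150.2/1000 × 0.9228 = 0.69302
  40–44: 5 × 30.2/1000 × 0.9144 = 0.13807
  45–49: 5 × 4.0/1000 × 0.8979 = 0.01796
Sum = 5.17288
NRR = 0.48780 × 5.17288 = 2.52333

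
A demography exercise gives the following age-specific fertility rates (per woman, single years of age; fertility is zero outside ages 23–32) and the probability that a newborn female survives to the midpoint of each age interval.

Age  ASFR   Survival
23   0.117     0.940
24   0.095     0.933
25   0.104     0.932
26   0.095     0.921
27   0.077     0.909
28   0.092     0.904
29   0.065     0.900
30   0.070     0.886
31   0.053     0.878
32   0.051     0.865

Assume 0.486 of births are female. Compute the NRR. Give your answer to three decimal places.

Proportion female at birth = 0.486.
Survival-weighted fertility by age (1·fₓ·Sₓ):
  23: 1 × 0.117 × 0.940 = 0.10998
  24: 1 × 0.095 × 0.933 = 0.08864
  25: 1 × 0.104 × 0.932 = 0.09693
  26: 1 × 0.095 × 0.921 = 0.08750
  27: 1 × 0.077 × 0.909 = 0.06999
  28: 1 × 0.092 × 0.904 = 0.08317
  29: 1 × 0.065 × 0.900 = 0.05850
  30: 1 × 0.070 × 0.886 = 0.06202
  31: 1 × 0.053 × 0.878 = 0.04653
  32: 1 × 0.051 × 0.865 = 0.04412
Sum = 0.74738
NRR = 0.486 × 0.74738 = 0.36323
NRR < 1, so the cohort does not fully replace itself.

0.363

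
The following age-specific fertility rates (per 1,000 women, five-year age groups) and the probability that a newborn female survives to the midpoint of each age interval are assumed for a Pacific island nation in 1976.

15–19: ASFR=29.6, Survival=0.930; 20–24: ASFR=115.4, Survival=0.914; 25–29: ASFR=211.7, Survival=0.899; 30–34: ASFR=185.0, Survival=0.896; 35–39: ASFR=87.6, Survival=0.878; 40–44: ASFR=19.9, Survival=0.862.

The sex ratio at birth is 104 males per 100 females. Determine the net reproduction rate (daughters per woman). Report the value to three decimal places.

1.429

Proportion female at birth = 100 / (100 + 104) = 0.49020.
Per-age-group product (5 × ASFR × survival probability):
  15–19: 5 × 29.6/1000 × 0.930 = 0.13764
  20–24: 5 × 115.4/1000 × 0.914 = 0.52738
  25–29: 5 × 211.7/1000 × 0.899 = 0.95159
  30–34: 5 × 185.0/1000 × 0.896 = 0.82880
  35–39: 5 × 87.6/1000 × 0.878 = 0.38456
  40–44: 5 × 19.9/1000 × 0.862 = 0.08577
Sum = 2.91574
NRR = 0.49020 × 2.91574 = 1.42930
An NRR exceeding 1 indicates intrinsic growth under these rates.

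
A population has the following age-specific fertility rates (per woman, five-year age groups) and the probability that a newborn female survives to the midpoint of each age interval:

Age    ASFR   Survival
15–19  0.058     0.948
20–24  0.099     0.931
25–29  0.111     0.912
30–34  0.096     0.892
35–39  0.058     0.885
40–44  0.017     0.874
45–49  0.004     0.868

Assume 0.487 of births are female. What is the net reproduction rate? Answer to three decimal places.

0.983

Proportion female at birth = 0.487.
Each age group contributes 5 × ASFR × survival:
  15–19: 5 × 0.058 × 0.948 = 0.27492
  20–24: 5 × 0.099 × 0.931 = 0.46085
  25–29: 5 × 0.111 × 0.912 = 0.50616
  30–34: 5 × 0.096 × 0.892 = 0.42816
  35–39: 5 × 0.058 × 0.885 = 0.25665
  40–44: 5 × 0.017 × 0.874 = 0.07429
  45–49: 5 × 0.004 × 0.868 = 0.01736
Sum = 2.01839
NRR = 0.487 × 2.01839 = 0.98296
NRR < 1, so the cohort does not fully replace itself.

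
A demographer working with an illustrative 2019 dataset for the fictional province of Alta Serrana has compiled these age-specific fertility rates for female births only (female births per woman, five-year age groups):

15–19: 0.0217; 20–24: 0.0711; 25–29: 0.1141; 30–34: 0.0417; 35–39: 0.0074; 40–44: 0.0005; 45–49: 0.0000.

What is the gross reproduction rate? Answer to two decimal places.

1.28

Sum of female ASFRs = 0.0217 + 0.0711 + 0.1141 + 0.0417 + 0.0074 + 0.0005 + 0.0000 = 0.2565
GRR = 5 × 0.2565 = 1.2825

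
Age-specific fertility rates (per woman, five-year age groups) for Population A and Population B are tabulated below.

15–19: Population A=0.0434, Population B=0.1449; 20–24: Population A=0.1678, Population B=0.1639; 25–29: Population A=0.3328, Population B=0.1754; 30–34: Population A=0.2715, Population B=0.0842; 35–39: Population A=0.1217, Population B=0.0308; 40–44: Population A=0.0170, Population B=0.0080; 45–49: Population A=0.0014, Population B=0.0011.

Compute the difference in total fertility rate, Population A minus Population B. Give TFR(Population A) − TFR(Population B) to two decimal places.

Population A:
  Sum of ASFRs = 0.0434 + 0.1678 + 0.3328 + 0.2715 + 0.1217 + 0.0170 + 0.0014 = 0.9556
  TFR = 5 × 0.9556 = 4.778
Population B:
  Sum of ASFRs = 0.1449 + 0.1639 + 0.1754 + 0.0842 + 0.0308 + 0.0080 + 0.0011 = 0.6083
  TFR = 5 × 0.6083 = 3.0415
Difference = 4.778 − 3.0415 = 1.7365

1.74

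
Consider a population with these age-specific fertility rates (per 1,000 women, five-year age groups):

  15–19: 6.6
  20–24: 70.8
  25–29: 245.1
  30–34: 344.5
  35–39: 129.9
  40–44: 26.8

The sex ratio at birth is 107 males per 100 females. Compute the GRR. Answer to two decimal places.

Proportion female at birth = 100 / (100 + 107) = 0.48309.
Sum of ASFRs = 6.6 + 70.8 + 245.1 + 344.5 + 129.9 + 26.8 = 823.7
TFR = 5 × 823.7 / 1000 = 4.1185
GRR = 0.48309 × 4.1185 = 1.98961

1.99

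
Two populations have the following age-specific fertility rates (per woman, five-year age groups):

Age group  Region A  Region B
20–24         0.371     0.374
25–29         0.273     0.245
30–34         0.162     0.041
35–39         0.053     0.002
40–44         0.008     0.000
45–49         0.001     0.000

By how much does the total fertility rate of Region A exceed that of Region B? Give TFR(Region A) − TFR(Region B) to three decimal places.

Region A:
  Sum of ASFRs = 0.371 + 0.273 + 0.162 + 0.053 + 0.008 + 0.001 = 0.868
  TFR = 5 × 0.868 = 4.34
Region B:
  Sum of ASFRs = 0.374 + 0.245 + 0.041 + 0.002 + 0.000 + 0.000 = 0.662
  TFR = 5 × 0.662 = 3.31
Difference = 4.34 − 3.31 = 1.03

1.030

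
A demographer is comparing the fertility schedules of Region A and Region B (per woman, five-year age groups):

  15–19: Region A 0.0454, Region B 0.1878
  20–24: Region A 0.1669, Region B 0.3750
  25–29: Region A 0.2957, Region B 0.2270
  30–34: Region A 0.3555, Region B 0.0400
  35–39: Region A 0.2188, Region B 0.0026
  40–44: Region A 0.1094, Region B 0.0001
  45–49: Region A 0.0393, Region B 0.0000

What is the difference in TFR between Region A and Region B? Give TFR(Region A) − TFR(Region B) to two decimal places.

Region A:
  Sum of ASFRs = 0.0454 + 0.1669 + 0.2957 + 0.3555 + 0.2188 + 0.1094 + 0.0393 = 1.2310
  TFR = 5 × 1.2310 = 6.155
Region B:
  Sum of ASFRs = 0.1878 + 0.3750 + 0.2270 + 0.0400 + 0.0026 + 0.0001 + 0.0000 = 0.8325
  TFR = 5 × 0.8325 = 4.1625
Difference = 6.155 − 4.1625 = 1.9925

1.99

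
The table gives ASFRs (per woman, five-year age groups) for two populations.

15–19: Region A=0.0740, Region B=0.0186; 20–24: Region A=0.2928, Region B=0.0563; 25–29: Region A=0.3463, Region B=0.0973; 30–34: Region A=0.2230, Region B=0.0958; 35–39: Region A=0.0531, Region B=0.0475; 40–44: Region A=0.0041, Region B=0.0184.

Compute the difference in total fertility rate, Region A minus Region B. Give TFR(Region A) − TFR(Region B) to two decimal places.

Region A:
  Sum of ASFRs = 0.0740 + 0.2928 + 0.3463 + 0.2230 + 0.0531 + 0.0041 = 0.9933
  TFR = 5 × 0.9933 = 4.9665
Region B:
  Sum of ASFRs = 0.0186 + 0.0563 + 0.0973 + 0.0958 + 0.0475 + 0.0184 = 0.3339
  TFR = 5 × 0.3339 = 1.6695
Difference = 4.9665 − 1.6695 = 3.297

3.30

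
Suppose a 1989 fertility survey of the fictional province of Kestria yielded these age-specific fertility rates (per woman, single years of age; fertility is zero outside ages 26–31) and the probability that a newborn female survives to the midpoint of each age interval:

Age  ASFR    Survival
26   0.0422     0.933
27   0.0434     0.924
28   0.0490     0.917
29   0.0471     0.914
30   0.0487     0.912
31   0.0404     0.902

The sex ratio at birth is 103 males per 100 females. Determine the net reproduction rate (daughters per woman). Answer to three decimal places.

Proportion female at birth = 100 / (100 + 103) = 0.49261.
Survival-weighted fertility by age (1·fₓ·Sₓ):
  26: 1 × 0.0422 × 0.933 = 0.03937
  27: 1 × 0.0434 × 0.924 = 0.04010
  28: 1 × 0.0490 × 0.917 = 0.04493
  29: 1 × 0.0471 × 0.914 = 0.04305
  30: 1 × 0.0487 × 0.912 = 0.04441
  31: 1 × 0.0404 × 0.902 = 0.03644
Sum = 0.24830
NRR = 0.49261 × 0.24830 = 0.12232
With NRR below 1 the population is below replacement fertility.

0.122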